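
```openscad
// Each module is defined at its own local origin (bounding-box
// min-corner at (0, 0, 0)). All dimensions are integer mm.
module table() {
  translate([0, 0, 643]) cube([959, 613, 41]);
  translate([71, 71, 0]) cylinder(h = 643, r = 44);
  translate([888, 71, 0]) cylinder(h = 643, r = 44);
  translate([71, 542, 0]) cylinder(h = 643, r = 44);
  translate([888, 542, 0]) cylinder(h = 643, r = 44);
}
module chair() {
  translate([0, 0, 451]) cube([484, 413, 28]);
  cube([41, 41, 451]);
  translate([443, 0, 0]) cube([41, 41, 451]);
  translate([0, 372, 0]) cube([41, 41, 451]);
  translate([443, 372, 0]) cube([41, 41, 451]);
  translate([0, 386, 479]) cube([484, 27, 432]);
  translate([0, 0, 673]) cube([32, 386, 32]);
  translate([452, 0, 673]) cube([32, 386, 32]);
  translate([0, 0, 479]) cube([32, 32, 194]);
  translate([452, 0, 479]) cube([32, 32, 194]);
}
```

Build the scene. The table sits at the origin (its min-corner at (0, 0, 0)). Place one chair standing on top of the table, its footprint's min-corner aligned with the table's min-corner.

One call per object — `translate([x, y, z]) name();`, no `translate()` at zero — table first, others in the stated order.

table();
translate([0, 0, 684]) chair();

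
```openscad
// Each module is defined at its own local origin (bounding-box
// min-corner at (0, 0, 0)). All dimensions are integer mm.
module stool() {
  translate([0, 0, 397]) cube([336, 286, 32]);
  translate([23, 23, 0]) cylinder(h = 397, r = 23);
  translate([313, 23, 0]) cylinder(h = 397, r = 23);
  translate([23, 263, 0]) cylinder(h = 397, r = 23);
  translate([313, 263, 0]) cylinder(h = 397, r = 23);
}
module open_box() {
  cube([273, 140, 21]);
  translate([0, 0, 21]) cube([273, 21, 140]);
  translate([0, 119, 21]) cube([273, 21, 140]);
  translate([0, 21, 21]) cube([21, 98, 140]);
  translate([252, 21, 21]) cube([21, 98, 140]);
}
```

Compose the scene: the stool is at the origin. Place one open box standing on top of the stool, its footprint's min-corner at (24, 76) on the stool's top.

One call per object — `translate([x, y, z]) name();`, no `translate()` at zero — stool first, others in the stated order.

stool();
translate([24, 76, 429]) open_box();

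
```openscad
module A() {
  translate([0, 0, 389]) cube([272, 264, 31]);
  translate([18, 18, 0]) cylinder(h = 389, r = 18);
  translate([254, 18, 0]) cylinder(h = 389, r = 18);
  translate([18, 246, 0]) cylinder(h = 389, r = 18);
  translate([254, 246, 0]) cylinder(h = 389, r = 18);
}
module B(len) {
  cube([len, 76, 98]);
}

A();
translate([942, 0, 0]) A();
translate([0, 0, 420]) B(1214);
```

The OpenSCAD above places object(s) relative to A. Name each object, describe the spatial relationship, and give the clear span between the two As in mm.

A is a stool. B is a beam. A beam spans the tops of two stools. The clear span between the two stools is 670 mm.

Second stool starts at x = 942; first ends at x = 272; clear span = 942 − 272 = 670 mm.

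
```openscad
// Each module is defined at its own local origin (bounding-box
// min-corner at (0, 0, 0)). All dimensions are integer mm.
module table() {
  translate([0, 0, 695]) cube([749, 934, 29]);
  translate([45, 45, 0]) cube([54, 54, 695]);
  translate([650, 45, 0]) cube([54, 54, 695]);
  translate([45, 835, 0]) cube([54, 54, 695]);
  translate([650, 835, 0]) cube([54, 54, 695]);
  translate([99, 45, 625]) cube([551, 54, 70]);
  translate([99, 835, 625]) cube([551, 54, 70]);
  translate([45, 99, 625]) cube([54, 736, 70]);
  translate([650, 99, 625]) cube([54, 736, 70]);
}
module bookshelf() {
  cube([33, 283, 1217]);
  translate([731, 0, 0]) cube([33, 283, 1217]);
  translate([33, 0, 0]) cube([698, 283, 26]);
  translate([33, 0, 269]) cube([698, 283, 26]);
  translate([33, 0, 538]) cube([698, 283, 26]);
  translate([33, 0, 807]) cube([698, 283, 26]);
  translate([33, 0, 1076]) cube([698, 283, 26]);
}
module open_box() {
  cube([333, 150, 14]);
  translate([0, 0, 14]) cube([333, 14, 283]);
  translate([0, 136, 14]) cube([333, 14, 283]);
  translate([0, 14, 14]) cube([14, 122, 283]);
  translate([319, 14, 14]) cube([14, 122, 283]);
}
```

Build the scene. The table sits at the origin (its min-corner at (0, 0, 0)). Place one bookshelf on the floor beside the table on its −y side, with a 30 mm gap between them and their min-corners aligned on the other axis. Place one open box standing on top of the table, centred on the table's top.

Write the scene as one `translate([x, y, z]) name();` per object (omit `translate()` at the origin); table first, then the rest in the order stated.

table();
translate([0, -313, 0]) bookshelf();
translate([208, 392, 724]) open_box();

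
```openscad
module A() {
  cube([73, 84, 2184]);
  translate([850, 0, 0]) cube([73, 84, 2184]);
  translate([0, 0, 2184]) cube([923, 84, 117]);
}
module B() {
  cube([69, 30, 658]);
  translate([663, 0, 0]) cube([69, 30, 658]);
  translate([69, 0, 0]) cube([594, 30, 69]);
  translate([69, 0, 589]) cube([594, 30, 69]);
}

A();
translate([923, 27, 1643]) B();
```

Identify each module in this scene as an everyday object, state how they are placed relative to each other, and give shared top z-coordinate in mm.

Both tops at z = 2301 mm.

A is a door frame. B is a picture frame. The picture frame is beside the door frame with their tops flush at z = 2301. The shared top z-coordinate is 2301 mm.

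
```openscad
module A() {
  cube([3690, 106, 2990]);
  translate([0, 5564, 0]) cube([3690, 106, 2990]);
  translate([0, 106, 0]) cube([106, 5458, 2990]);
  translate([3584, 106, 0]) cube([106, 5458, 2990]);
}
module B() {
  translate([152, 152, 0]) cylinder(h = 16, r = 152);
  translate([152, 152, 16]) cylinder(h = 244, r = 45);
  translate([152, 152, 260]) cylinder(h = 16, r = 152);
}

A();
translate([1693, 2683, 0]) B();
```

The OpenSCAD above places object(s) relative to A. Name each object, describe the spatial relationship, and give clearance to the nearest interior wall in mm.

Clearances: x = 1587, y = 2577; minimum 1587 mm.

A is a house frame. B is a spool. The spool sits inside the house frame, centred. The clearance to the nearest interior wall is 1587 mm.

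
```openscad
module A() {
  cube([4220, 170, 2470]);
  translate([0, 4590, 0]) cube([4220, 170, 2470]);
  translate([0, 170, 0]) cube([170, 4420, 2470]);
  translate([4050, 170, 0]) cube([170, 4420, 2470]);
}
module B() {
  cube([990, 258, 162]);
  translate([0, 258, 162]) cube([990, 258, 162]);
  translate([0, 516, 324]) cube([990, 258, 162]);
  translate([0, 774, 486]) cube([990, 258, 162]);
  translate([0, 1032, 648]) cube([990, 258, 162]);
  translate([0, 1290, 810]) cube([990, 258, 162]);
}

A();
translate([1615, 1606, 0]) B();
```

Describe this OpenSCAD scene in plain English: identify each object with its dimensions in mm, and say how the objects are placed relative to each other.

A is the wall frame of a small rectangular building: four walls, each 2470 mm tall and 170 mm thick, enclosing a footprint 4220 mm (x) by 4760 mm (y) outside-to-outside, with no floor or roof. The front and back walls (the −y and +y sides) span the full width; the two side walls fit between them.

B is a run of 6 identical solid stair steps. Each tread is 990×258 mm and each step block is 162 mm high. Step 1 rests on the floor; step k is offset from step 1 by (k−1)×258 mm in y and (k−1)×162 mm in z.

The staircase sits inside the house frame, centred.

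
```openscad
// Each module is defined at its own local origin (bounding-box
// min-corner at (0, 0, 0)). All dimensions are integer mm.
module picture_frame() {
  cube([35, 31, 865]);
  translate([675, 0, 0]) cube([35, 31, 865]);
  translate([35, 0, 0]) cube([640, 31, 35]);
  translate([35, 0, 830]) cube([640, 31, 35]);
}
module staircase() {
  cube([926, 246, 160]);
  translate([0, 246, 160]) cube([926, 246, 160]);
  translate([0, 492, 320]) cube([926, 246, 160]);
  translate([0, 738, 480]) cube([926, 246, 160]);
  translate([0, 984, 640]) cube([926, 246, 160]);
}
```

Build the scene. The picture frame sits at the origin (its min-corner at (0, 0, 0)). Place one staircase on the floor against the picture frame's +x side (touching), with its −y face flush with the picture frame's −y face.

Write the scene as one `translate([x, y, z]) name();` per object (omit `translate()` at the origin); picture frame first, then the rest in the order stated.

picture_frame();
translate([710, 0, 0]) staircase();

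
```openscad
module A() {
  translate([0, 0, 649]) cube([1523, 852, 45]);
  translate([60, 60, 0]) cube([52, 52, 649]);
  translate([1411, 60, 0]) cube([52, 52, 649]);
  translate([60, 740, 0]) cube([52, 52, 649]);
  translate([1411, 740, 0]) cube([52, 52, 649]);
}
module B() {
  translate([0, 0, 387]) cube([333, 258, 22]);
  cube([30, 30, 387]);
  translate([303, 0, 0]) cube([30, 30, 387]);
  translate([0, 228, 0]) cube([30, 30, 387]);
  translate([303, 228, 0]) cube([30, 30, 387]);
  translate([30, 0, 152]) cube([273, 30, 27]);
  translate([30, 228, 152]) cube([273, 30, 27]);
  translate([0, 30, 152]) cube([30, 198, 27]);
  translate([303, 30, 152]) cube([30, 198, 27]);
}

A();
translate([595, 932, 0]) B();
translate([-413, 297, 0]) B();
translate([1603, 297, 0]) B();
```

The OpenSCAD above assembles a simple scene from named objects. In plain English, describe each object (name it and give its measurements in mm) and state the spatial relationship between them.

A is a table: top 1523 mm (x) × 852 mm (y), 45 mm thick, upper face at z = 694 mm, on four 52×52 mm square legs, each inset 60 mm from the nearest pair of top edges, running from z = 0 to the bottom of the top.

B is a four-legged stool. The seat is a 333×258×22 mm slab whose top surface is at z = 409 mm; four square legs, each 30×30 mm in cross-section, run from the floor (z = 0) to the underside of the seat, each flush with a corner of the seat. Four stretchers, 30 mm wide and 27 mm tall, connect adjacent legs with their undersides at z = 152 mm, each running between the inner faces of the legs it joins and aligned with the legs' outer faces on the other axis.

Three stools sit around the table at the +y, −x, +x sides.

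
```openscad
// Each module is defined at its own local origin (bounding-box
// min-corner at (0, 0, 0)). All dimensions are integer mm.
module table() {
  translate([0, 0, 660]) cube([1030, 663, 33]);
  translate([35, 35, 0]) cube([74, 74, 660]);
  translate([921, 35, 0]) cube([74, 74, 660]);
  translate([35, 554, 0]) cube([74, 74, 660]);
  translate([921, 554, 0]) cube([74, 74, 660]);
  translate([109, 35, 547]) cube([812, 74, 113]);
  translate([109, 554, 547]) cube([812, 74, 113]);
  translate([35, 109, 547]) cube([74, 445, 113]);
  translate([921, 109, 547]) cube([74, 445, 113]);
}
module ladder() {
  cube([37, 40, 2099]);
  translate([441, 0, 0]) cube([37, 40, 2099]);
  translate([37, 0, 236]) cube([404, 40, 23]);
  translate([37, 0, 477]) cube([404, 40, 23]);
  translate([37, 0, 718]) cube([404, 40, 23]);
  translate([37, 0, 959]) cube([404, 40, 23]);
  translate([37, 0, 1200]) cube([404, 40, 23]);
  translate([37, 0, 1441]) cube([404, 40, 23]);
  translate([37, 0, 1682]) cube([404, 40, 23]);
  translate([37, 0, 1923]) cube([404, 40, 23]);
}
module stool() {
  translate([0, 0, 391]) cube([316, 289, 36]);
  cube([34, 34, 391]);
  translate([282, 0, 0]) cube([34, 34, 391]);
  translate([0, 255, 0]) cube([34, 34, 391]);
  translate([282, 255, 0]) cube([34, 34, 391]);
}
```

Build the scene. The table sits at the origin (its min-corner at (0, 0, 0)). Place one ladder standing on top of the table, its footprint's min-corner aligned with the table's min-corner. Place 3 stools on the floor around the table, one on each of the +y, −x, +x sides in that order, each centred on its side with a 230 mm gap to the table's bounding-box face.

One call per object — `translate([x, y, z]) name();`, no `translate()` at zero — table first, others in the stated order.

table();
translate([0, 0, 693]) ladder();
translate([357, 893, 0]) stool();
translate([-546, 187, 0]) stool();
translate([1260, 187, 0]) stool();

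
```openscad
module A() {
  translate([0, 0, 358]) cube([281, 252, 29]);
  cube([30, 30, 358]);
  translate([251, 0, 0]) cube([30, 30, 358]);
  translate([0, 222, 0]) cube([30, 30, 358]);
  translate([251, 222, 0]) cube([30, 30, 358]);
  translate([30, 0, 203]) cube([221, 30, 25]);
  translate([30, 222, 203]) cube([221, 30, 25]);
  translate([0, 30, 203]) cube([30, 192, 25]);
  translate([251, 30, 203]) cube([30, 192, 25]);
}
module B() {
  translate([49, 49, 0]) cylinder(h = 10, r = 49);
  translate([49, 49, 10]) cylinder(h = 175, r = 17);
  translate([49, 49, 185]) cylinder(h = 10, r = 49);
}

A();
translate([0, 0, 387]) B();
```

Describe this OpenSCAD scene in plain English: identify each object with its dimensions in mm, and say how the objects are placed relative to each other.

A is a four-legged stool. The seat is a 281×252×29 mm slab whose top surface is at z = 387 mm; four square legs, each 30×30 mm in cross-section, run from the floor (z = 0) to the underside of the seat, each flush with a corner of the seat. Four stretchers, 30 mm wide and 25 mm tall, connect adjacent legs with their undersides at z = 203 mm, each running between the inner faces of the legs it joins and aligned with the legs' outer faces on the other axis.

B is a spool: two coaxial disc flanges of radius 49 mm and thickness 10 mm, joined by a core cylinder of radius 17 mm and height 175 mm. The lower flange rests on z = 0 and the three cylinders share a vertical axis.

The spool is on top of the stool.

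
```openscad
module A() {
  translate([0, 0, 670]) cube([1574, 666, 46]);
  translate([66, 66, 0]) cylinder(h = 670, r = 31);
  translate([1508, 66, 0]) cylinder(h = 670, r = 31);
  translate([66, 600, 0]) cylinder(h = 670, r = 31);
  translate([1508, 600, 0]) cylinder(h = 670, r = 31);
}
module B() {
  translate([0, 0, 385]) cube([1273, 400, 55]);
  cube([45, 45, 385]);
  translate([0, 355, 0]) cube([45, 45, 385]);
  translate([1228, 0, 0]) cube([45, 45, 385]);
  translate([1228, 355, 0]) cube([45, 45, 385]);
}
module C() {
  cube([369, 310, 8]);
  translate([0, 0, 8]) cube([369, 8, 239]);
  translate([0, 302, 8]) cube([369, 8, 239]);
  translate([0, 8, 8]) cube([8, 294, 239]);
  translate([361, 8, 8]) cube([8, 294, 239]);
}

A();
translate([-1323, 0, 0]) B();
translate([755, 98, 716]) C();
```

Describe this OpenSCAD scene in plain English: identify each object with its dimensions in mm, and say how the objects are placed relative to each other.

A is a rectangular dining table. The top is 1574×666×46 mm with its upper surface at z = 716 mm. It stands on four round legs of 62 mm diameter, each leg's bounding box inset 35 mm from the nearest pair of top edges, running from the floor to the underside of the top.

B is a long wooden bench with a 1273 mm (x) × 400 mm (y) seat, 55 mm thick, its top surface 440 mm above the floor. Four 45 mm square legs at the seat corners, flush with the edges, run from z = 0 to the seat underside.

C is an open-topped rectangular box: outside dimensions 369×310×247 mm, with a uniform wall and base thickness of 8 mm. The base is a full 369×310 slab on the floor; four walls sit on top of the base. The front and back walls (the −y and +y sides) span the full width; the two side walls fit between them.

The bench is on the floor beside the table on its −x side. The open box is on top of the table.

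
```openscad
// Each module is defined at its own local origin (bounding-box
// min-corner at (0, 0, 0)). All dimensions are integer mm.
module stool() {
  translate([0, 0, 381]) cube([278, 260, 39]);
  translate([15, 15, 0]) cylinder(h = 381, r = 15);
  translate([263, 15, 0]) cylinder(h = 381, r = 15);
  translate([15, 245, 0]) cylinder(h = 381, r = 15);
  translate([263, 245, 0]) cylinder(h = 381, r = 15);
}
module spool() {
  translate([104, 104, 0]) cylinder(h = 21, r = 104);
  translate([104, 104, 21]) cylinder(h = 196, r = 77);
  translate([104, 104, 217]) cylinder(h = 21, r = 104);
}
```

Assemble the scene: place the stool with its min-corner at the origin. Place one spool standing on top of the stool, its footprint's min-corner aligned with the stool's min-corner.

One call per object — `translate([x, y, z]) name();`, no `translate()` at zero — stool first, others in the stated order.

stool();
translate([0, 0, 420]) spool();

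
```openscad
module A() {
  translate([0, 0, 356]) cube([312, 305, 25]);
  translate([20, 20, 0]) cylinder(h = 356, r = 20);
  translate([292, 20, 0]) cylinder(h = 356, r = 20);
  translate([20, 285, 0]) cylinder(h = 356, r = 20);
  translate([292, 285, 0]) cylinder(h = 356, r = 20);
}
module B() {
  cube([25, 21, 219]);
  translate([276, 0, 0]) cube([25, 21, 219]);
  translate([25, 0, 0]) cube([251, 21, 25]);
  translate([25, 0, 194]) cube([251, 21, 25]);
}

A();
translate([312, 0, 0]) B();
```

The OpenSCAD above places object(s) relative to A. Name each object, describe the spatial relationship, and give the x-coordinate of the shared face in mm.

The stool's +x face and the picture frame's −x face are both at x = 312 mm.

A is a stool. B is a picture frame. The picture frame is against the stool's +x side, with their −y faces flush. The x-coordinate of the shared face is 312 mm.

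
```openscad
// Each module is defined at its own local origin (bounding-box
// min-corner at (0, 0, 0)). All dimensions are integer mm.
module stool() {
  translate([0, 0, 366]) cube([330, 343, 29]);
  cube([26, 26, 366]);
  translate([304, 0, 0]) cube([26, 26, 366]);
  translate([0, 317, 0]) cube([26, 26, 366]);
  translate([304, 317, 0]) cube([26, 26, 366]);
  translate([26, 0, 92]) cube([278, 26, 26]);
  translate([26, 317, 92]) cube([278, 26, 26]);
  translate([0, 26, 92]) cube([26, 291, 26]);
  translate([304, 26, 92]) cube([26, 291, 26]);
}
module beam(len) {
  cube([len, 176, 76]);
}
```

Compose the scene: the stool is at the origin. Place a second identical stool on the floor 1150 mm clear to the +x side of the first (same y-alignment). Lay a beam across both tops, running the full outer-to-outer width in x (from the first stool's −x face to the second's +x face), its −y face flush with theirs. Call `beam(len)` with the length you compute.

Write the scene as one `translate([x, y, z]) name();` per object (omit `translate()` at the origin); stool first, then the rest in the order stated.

stool();
translate([1480, 0, 0]) stool();
translate([0, 0, 395]) beam(1810);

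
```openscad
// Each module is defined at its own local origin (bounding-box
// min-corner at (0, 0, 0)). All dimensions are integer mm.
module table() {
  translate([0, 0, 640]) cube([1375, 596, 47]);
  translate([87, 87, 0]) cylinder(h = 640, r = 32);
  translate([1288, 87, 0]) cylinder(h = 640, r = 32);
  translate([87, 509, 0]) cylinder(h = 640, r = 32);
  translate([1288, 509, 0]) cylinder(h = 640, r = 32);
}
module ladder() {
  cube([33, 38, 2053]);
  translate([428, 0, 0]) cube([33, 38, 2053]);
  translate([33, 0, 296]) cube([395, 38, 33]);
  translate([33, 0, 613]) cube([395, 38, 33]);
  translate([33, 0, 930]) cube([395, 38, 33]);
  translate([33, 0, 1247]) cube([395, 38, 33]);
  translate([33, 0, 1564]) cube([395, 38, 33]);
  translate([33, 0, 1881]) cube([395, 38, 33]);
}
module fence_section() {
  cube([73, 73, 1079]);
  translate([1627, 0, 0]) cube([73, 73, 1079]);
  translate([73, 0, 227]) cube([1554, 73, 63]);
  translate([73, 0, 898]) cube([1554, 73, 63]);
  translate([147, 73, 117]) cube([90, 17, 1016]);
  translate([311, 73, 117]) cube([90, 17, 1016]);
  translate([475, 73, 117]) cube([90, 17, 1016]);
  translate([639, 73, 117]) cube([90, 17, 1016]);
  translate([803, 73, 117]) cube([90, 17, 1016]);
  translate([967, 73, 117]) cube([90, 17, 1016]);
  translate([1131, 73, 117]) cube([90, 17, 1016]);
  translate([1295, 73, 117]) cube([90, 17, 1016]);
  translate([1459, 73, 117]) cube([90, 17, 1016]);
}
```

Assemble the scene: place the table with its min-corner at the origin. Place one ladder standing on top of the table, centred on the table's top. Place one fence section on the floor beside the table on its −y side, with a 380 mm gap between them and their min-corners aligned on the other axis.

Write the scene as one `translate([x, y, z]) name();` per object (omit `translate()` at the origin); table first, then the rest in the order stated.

table();
translate([457, 279, 687]) ladder();
translate([0, -470, 0]) fence_section();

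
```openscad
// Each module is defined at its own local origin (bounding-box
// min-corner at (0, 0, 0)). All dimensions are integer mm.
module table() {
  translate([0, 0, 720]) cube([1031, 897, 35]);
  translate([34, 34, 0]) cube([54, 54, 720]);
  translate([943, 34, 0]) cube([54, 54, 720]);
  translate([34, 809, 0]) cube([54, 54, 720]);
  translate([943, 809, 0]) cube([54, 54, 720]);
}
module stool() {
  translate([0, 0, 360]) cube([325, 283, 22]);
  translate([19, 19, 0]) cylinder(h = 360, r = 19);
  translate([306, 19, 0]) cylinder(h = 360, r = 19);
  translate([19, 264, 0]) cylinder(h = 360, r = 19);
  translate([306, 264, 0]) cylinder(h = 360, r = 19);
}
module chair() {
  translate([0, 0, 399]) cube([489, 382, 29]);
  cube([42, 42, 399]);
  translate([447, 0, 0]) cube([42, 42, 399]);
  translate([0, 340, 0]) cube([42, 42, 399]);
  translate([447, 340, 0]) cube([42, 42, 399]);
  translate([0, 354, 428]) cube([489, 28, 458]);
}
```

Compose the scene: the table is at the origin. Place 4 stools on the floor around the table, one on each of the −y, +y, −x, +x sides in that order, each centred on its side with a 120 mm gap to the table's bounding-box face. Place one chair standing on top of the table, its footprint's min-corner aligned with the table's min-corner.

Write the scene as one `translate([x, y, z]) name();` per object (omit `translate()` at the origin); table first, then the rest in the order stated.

table();
translate([353, -403, 0]) stool();
translate([353, 1017, 0]) stool();
translate([-445, 307, 0]) stool();
translate([1151, 307, 0]) stool();
translate([0, 0, 755]) chair();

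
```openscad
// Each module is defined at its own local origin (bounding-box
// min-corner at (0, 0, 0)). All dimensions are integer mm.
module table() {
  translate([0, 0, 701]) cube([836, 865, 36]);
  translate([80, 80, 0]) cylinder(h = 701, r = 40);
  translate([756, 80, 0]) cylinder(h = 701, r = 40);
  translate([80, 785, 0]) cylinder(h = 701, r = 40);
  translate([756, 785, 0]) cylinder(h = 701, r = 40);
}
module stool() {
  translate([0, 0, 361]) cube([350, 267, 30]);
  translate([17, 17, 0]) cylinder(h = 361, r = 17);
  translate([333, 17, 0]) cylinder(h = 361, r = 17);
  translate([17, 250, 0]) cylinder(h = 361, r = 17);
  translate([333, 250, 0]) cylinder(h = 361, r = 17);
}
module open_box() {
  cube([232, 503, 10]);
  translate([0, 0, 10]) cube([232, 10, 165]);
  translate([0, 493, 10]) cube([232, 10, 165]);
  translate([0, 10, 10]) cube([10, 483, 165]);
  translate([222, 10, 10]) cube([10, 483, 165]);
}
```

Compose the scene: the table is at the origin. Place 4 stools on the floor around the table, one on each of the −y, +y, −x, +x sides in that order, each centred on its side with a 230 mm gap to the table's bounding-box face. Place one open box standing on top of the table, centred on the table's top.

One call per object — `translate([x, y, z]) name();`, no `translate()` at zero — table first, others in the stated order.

table();
translate([243, -497, 0]) stool();
translate([243, 1095, 0]) stool();
translate([-580, 299, 0]) stool();
translate([1066, 299, 0]) stool();
translate([302, 181, 737]) open_box();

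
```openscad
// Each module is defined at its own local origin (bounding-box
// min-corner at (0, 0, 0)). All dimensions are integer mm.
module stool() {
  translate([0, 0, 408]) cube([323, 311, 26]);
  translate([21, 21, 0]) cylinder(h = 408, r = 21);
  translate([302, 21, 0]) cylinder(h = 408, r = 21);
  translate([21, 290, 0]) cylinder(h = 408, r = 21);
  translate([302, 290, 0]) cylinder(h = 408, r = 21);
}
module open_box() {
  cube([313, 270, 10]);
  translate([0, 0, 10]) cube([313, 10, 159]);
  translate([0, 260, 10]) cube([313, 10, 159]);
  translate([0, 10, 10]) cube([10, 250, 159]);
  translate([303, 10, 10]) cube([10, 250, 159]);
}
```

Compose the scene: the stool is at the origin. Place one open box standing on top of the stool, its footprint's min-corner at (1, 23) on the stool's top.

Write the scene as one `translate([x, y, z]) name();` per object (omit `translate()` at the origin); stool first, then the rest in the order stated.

stool();
translate([1, 23, 434]) open_box();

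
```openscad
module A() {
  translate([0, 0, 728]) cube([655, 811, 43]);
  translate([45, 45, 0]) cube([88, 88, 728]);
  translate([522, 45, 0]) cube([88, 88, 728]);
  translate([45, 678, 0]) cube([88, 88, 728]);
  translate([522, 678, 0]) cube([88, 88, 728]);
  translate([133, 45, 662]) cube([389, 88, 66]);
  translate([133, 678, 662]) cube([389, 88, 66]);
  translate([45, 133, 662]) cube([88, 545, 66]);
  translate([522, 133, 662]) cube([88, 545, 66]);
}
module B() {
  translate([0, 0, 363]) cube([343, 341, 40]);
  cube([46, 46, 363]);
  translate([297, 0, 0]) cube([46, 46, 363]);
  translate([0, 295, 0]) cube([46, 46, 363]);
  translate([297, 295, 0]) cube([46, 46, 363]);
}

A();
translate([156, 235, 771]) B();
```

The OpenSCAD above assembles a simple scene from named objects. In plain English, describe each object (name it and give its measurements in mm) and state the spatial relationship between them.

A is a rectangular dining table. The top is 655×811×43 mm with its upper surface at z = 771 mm. It stands on four 88×88 mm square legs, each inset 45 mm from the nearest pair of top edges, running from the floor to the underside of the top. Four apron rails, 88 mm thick and 66 mm tall, run between adjacent legs with their top edges flush with the underside of the top and their outer faces flush with the legs' outer faces.

B is a four-legged stool. The seat is a 343×341×40 mm slab whose top surface is at z = 403 mm; four square legs, each 46×46 mm in cross-section, run from the floor (z = 0) to the underside of the seat, each flush with a corner of the seat.

The stool is on top of the table, centred.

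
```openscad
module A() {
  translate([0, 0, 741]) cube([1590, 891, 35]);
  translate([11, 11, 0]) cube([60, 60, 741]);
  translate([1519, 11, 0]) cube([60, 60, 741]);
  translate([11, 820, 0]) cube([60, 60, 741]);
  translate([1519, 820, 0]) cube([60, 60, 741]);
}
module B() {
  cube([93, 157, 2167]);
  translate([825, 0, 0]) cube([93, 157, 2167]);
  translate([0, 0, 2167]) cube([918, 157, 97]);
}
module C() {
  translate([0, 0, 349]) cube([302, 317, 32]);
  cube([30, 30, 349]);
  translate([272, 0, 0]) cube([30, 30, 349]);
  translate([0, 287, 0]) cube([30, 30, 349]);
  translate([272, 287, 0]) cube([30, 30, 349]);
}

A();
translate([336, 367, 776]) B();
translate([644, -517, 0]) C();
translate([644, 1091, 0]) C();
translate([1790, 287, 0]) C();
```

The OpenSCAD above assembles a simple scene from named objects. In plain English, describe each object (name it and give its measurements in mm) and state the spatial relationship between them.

A is a table: top 1590 mm (x) × 891 mm (y), 35 mm thick, upper face at z = 776 mm, on four 60×60 mm square legs, each inset 11 mm from the nearest pair of top edges, running from z = 0 to the bottom of the top.

B is a rectangular door frame: two vertical jambs of 93×157 mm section, 2167 mm tall, with a clear opening 732 mm wide between their inner faces. A header 97 mm tall and 157 mm deep lies on top of the jambs and spans the full outside width.

C is a simple wooden stool: a rectangular seat 302 mm (x) by 317 mm (y), 32 mm thick, top face at z = 381 mm, on four square legs, each 30×30 mm in cross-section. The legs rest on z = 0, each flush with a corner of the seat.

The door frame is on top of the table, centred. Three stools sit around the table at the −y, +y, +x sides.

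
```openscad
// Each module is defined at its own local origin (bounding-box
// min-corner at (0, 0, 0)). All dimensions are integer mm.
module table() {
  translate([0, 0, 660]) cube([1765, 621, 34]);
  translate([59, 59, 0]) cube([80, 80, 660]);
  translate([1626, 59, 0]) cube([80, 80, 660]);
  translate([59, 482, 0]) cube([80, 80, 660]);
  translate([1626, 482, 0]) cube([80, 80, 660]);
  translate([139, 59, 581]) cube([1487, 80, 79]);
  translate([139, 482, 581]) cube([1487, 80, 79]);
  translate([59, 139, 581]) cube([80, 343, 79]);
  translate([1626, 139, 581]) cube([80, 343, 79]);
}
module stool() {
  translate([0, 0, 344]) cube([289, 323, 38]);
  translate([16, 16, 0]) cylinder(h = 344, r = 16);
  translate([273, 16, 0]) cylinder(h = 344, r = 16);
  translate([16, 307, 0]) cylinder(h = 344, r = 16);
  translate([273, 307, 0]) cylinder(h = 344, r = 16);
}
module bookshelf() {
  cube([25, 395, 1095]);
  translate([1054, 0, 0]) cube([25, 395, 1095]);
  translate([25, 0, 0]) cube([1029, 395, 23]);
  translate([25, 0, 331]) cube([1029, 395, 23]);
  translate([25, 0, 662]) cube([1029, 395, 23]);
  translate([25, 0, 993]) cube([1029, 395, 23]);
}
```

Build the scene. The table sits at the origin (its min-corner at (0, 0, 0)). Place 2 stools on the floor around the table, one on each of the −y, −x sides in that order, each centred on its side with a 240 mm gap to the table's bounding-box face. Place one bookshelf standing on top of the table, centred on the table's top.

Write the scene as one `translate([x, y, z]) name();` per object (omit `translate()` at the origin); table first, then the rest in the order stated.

table();
translate([738, -563, 0]) stool();
translate([-529, 149, 0]) stool();
translate([343, 113, 694]) bookshelf();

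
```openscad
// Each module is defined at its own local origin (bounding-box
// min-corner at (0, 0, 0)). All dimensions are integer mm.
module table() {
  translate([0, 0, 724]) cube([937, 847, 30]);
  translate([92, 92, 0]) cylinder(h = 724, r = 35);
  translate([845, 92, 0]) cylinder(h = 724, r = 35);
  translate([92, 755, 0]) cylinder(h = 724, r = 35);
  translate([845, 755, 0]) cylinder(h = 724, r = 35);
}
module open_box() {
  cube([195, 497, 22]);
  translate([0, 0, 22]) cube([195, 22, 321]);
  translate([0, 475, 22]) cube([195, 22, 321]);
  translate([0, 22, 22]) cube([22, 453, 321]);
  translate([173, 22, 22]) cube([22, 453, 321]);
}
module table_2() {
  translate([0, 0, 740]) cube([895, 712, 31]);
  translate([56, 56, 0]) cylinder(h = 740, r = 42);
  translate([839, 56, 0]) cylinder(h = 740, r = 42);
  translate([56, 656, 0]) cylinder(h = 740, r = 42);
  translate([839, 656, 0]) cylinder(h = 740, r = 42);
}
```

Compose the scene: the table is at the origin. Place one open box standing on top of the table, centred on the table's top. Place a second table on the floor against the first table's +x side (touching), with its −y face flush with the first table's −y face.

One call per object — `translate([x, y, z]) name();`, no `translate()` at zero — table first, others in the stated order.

table();
translate([371, 175, 754]) open_box();
translate([937, 0, 0]) table_2();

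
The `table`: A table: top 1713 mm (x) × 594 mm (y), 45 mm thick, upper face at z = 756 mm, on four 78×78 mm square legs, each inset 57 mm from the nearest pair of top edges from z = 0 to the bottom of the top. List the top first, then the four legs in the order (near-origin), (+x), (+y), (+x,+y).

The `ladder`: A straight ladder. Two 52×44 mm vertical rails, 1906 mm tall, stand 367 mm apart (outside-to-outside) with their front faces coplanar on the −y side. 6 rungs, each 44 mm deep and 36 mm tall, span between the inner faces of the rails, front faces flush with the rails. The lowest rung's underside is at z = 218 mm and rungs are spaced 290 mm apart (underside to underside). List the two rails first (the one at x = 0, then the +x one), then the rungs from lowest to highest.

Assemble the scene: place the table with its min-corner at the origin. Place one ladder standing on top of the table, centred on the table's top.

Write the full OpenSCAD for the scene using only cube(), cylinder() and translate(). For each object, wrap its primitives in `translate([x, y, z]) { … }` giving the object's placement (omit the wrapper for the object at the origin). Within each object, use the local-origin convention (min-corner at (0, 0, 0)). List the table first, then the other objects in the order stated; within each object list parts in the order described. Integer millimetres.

translate([0, 0, 711]) cube([1713, 594, 45]);
translate([57, 57, 0]) cube([78, 78, 711]);
translate([1578, 57, 0]) cube([78, 78, 711]);
translate([57, 459, 0]) cube([78, 78, 711]);
translate([1578, 459, 0]) cube([78, 78, 711]);
translate([673, 275, 756]) {
  cube([52, 44, 1906]);
  translate([315, 0, 0]) cube([52, 44, 1906]);
  translate([52, 0, 218]) cube([263, 44, 36]);
  translate([52, 0, 508]) cube([263, 44, 36]);
  translate([52, 0, 798]) cube([263, 44, 36]);
  translate([52, 0, 1088]) cube([263, 44, 36]);
  translate([52, 0, 1378]) cube([263, 44, 36]);
  translate([52, 0, 1668]) cube([263, 44, 36]);
}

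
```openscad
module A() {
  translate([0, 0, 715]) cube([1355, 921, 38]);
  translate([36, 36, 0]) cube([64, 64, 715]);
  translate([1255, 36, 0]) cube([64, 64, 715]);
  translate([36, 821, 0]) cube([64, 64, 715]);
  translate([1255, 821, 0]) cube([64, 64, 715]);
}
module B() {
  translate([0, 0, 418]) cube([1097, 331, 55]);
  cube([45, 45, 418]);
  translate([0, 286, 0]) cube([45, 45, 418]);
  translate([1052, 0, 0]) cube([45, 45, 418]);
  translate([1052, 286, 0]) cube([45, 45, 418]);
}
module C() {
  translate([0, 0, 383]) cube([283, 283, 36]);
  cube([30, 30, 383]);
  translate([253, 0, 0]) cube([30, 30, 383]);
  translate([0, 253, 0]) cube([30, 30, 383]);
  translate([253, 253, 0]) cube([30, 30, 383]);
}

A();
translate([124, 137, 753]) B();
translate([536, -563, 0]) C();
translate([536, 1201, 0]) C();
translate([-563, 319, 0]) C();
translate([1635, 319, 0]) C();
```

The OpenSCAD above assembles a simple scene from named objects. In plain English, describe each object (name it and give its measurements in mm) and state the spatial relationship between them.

A is a table with a 1355×921 mm rectangular top, 38 mm thick, top surface at z = 753 mm, supported by four 64×64 mm square legs, each inset 36 mm from the nearest pair of top edges, running from the floor.

B is a long wooden bench with a 1097 mm (x) × 331 mm (y) seat, 55 mm thick, its top surface 473 mm above the floor. Four 45 mm square legs at the seat corners, flush with the edges, run from z = 0 to the seat underside.

C is a simple wooden stool: a rectangular seat 283 mm (x) by 283 mm (y), 36 mm thick, top face at z = 419 mm, on four square legs, each 30×30 mm in cross-section. The legs rest on z = 0, each flush with a corner of the seat.

The bench is on top of the table. Four stools sit around the table at the −y, +y, −x, +x sides.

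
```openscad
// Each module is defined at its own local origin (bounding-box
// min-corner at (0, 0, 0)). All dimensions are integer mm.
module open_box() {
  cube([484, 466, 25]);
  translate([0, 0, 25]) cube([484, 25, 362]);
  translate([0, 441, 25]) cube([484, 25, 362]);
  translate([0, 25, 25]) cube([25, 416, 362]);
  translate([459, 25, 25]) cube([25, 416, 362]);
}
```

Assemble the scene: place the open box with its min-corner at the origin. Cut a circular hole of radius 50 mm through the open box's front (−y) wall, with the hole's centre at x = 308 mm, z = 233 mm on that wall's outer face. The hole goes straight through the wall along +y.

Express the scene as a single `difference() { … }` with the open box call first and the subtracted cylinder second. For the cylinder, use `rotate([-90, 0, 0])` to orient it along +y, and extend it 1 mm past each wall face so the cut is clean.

difference() {
  open_box();
  translate([308, -1, 233]) rotate([-90, 0, 0]) cylinder(h = 27, r = 50);
}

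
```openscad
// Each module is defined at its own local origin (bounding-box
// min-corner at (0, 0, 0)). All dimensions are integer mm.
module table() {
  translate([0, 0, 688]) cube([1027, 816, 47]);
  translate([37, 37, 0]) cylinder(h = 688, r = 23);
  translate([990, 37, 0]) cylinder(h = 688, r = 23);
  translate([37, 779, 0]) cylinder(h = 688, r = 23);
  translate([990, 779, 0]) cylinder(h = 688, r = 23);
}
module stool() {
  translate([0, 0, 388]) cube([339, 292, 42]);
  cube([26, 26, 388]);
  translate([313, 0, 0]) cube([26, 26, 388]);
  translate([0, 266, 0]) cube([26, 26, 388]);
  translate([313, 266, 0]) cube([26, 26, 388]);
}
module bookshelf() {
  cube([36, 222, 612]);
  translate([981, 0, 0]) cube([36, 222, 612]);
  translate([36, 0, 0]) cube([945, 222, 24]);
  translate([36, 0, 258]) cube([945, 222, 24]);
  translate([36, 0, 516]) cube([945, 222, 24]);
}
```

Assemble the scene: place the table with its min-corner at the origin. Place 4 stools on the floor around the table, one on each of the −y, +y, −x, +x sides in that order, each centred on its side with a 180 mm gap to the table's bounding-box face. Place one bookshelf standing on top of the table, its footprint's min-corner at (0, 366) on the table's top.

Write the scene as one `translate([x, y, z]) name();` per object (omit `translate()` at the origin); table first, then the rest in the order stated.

table();
translate([344, -472, 0]) stool();
translate([344, 996, 0]) stool();
translate([-519, 262, 0]) stool();
translate([1207, 262, 0]) stool();
translate([0, 366, 735]) bookshelf();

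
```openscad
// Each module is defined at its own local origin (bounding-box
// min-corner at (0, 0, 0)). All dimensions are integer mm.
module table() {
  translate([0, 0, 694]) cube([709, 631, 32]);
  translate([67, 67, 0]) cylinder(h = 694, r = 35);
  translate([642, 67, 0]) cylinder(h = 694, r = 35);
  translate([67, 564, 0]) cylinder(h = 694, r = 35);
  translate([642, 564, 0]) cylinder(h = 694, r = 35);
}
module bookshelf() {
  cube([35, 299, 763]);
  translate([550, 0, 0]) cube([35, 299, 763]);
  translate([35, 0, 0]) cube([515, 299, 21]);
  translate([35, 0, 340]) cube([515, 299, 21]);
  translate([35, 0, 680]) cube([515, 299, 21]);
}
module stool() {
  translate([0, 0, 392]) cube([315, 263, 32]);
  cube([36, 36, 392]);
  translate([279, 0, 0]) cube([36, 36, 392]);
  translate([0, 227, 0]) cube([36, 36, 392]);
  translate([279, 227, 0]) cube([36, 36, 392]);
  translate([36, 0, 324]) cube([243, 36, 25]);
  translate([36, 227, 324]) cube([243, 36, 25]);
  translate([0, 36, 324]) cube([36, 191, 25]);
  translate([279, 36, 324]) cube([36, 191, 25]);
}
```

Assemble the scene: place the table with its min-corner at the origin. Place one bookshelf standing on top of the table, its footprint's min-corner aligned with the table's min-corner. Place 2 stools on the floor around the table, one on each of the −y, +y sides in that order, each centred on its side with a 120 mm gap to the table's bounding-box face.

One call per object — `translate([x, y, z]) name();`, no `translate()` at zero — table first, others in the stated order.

table();
translate([0, 0, 726]) bookshelf();
translate([197, -383, 0]) stool();
translate([197, 751, 0]) stool();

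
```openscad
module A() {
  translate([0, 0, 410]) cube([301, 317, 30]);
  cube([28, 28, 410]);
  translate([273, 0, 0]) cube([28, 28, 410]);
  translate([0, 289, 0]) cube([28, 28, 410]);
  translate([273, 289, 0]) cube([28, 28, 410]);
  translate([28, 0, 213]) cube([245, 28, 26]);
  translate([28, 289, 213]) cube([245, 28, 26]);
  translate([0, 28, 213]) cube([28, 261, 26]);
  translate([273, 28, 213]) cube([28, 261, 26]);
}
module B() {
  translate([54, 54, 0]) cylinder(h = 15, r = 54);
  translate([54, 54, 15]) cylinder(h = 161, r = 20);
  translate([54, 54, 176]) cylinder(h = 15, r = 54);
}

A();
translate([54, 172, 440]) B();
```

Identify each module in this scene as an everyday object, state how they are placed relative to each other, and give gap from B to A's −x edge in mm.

A is a stool. B is a spool. The spool is on top of the stool. The gap from the spool to the stool's −x edge is 54 mm.

The spool's min-x is at 54; the stool's min-x is 0; gap = 54 mm.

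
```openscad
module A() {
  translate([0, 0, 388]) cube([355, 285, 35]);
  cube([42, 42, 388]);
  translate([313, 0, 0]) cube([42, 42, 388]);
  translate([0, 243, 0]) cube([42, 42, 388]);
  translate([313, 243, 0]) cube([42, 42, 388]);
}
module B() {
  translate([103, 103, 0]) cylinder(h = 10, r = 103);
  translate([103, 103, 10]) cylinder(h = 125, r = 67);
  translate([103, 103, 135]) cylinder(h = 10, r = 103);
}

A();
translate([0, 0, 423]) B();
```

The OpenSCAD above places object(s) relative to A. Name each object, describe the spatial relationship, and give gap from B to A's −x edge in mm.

A is a stool. B is a spool. The spool is on top of the stool. The gap from the spool to the stool's −x edge is 0 mm.

The spool's min-x is at 0; the stool's min-x is 0; gap = 0 mm.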